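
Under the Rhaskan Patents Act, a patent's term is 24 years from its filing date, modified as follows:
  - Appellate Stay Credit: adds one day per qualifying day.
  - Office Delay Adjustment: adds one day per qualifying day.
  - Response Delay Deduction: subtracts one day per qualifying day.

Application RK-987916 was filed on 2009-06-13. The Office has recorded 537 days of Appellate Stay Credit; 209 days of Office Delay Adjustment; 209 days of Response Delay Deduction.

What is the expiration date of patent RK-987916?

Base term: filing date + 24 years → 13 June 2033.
Appellate Stay Credit: +537 days → 2 December 2034.
Office Delay Adjustment: +209 days → 29 June 2035.
Response Delay Deduction: −209 days → 2 December 2034.

2034-12-02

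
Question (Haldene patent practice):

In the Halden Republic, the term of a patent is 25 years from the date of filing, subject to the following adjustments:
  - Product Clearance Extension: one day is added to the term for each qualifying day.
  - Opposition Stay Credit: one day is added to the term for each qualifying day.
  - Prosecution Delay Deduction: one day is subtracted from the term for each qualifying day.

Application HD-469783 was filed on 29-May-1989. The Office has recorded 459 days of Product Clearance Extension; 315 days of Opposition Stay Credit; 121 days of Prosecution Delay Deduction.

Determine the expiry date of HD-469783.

March 12, 2016

Base term: filing date + 25 years → 29 May 2014.
Product Clearance Extension: +459 days → 31 August 2015.
Opposition Stay Credit: +315 days → 11 July 2016.
Prosecution Delay Deduction: −121 days → 12 March 2016.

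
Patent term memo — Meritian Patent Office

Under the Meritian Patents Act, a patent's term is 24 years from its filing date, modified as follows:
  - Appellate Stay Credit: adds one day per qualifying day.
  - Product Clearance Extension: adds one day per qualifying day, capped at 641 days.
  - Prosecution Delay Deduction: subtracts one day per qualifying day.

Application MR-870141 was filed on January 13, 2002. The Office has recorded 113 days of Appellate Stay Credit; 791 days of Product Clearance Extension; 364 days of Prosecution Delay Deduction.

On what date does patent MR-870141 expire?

February 7, 2027

Base term: filing date + 24 years → 13 January 2026.
Appellate Stay Credit: +113 days → 6 May 2026.
Product Clearance Extension: 791 days claimed exceeds the 641-day cap, so +641 days → 6 February 2028.
Prosecution Delay Deduction: −364 days → 7 February 2027.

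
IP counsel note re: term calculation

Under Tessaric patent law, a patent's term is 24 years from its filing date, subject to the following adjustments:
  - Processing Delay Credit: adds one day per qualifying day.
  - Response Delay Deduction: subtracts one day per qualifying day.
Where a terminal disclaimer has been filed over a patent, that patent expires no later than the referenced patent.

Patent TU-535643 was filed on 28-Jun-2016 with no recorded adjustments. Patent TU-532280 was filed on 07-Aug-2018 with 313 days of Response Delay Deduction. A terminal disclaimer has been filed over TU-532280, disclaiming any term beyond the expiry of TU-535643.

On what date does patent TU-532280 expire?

June 28, 2040

Natural term of TU-532280:
  Base: filing + 24 years → 7 August 2042.
  Response Delay Deduction: −313 days → 28 September 2041.
Expiry of referenced patent TU-535643:
  Base: filing + 24 years → 28 June 2040.
Terminal disclaimer: TU-532280 expires on the earlier of 28 September 2041 and 28 June 2040.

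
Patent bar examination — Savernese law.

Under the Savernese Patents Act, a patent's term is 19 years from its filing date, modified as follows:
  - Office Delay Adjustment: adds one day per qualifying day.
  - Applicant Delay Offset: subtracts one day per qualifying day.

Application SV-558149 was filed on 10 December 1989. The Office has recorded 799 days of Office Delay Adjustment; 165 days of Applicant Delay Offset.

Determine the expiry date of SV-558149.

2010-09-05

Base term: filing date + 19 years → 10 December 2008.
Office Delay Adjustment: +799 days → 17 February 2011.
Applicant Delay Offset: −165 days → 5 September 2010.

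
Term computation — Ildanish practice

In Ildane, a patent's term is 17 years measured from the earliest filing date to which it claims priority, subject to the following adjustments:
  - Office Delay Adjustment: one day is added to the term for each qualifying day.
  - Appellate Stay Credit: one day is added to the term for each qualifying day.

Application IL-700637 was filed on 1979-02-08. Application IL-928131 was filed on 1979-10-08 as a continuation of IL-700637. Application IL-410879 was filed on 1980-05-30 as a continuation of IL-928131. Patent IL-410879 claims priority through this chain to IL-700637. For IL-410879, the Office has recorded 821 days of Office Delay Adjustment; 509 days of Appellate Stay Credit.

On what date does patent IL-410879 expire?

1999-09-30

Earliest priority filing: 8 February 1979.
Base term: 8 February 1979 + 17 years → 8 February 1996.
Office Delay Adjustment: +821 days → 9 May 1998.
Appellate Stay Credit: +509 days → 30 September 1999.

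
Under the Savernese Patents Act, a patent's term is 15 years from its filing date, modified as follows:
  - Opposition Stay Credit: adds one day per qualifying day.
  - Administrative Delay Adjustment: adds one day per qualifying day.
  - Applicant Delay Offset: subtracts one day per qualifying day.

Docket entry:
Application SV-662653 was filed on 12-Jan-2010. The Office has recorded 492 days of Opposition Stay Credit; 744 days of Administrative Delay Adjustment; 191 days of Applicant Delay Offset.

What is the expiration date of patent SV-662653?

Base term: filing date + 15 years → 12 January 2025.
Opposition Stay Credit: +492 days → 19 May 2026.
Administrative Delay Adjustment: +744 days → 1 June 2028.
Applicant Delay Offset: −191 days → 23 November 2027.

November 23, 2027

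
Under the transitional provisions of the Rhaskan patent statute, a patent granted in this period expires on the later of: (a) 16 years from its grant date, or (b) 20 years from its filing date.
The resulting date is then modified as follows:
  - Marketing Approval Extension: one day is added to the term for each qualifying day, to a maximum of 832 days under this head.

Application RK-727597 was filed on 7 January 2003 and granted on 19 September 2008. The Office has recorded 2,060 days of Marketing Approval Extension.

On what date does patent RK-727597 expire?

(a) grant + 16 years → 19 September 2024.
(b) filing + 20 years → 7 January 2023.
Later of the two: 19 September 2024.
Marketing Approval Extension: 2060 days claimed exceeds the 832-day cap, so +832 days → 30 December 2026.

December 30, 2026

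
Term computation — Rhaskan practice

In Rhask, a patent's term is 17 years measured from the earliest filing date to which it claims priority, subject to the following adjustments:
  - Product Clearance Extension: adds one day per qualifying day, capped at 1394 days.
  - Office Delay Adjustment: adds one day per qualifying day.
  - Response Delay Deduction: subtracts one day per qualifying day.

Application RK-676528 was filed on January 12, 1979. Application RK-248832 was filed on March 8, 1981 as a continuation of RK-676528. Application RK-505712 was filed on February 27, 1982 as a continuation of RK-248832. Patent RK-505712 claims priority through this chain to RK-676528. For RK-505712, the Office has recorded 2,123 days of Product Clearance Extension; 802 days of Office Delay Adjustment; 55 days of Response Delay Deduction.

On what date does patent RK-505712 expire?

Earliest priority filing: 12 January 1979.
Base term: 12 January 1979 + 17 years → 12 January 1996.
Product Clearance Extension: 2123 days claimed exceeds the 1394-day cap, so +1394 days → 6 November 1999.
Office Delay Adjustment: +802 days → 16 January 2002.
Response Delay Deduction: −55 days → 22 November 2001.

2001-11-22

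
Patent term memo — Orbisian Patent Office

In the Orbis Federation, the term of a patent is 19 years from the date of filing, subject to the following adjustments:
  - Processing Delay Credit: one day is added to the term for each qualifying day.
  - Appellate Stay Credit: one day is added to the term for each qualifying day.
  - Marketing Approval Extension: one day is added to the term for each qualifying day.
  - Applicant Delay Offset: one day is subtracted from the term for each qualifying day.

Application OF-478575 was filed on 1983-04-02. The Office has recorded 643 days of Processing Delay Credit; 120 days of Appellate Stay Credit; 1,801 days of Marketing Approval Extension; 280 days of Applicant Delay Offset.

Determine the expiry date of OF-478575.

July 3, 2008

Base term: filing date + 19 years → 2 April 2002.
Processing Delay Credit: +643 days → 5 January 2004.
Appellate Stay Credit: +120 days → 4 May 2004.
Marketing Approval Extension: +1801 days → 9 April 2009.
Applicant Delay Offset: −280 days → 3 July 2008.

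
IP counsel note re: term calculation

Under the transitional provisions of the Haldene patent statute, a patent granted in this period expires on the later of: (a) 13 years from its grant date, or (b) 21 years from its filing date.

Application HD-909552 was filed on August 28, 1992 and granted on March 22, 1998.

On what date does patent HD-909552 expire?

2013-08-28

(a) grant + 13 years → 22 March 2011.
(b) filing + 21 years → 28 August 2013.
Later of the two: 28 August 2013.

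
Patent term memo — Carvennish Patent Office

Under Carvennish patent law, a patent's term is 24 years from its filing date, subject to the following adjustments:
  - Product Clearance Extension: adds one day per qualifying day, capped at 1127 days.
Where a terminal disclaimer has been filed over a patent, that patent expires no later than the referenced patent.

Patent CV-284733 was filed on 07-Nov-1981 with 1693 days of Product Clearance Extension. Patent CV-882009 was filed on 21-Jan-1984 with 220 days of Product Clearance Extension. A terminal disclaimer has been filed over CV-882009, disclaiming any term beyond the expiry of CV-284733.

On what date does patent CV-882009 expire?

August 28, 2008

Natural term of CV-882009:
  Base: filing + 24 years → 21 January 2008.
  Product Clearance Extension: 220 days (within the 1127-day cap) → +220 days → 28 August 2008.
Expiry of referenced patent CV-284733:
  Base: filing + 24 years → 7 November 2005.
  Product Clearance Extension: 1693 days claimed exceeds the 1127-day cap, so +1127 days → 8 December 2008.
Terminal disclaimer: CV-882009 expires on the earlier of 28 August 2008 and 8 December 2008.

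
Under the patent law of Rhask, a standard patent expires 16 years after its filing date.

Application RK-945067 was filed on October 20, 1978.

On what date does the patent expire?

Filing date + 16 years → 20 October 1994.

1994-10-20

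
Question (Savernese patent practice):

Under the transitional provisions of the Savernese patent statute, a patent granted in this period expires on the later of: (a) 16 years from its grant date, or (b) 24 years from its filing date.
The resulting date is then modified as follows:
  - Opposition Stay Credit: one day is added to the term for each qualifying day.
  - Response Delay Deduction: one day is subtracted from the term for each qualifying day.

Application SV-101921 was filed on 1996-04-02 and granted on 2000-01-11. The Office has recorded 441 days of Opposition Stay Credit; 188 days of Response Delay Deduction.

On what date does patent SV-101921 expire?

December 11, 2020

(a) grant + 16 years → 11 January 2016.
(b) filing + 24 years → 2 April 2020.
Later of the two: 2 April 2020.
Opposition Stay Credit: +441 days → 17 June 2021.
Response Delay Deduction: −188 days → 11 December 2020.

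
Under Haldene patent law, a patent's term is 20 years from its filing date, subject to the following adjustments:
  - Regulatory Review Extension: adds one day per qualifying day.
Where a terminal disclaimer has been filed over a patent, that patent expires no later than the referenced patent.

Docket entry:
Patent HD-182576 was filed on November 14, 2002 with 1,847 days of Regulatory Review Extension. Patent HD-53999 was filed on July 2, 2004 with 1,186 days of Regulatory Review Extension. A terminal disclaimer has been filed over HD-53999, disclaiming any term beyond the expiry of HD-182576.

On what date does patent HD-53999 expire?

October 1, 2027

Natural term of HD-53999:
  Base: filing + 20 years → 2 July 2024.
  Regulatory Review Extension: +1186 days → 1 October 2027.
Expiry of referenced patent HD-182576:
  Base: filing + 20 years → 14 November 2022.
  Regulatory Review Extension: +1847 days → 5 December 2027.
Terminal disclaimer: HD-53999 expires on the earlier of 1 October 2027 and 5 December 2027.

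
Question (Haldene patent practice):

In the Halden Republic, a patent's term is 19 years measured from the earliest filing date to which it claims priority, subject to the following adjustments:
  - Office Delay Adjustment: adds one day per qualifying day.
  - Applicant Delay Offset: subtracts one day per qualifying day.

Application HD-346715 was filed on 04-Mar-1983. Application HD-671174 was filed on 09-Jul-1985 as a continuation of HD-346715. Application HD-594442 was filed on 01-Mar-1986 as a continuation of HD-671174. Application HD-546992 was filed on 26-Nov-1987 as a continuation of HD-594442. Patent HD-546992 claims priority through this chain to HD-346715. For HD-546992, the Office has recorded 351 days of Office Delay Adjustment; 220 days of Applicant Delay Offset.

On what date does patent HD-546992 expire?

Earliest priority filing: 4 March 1983.
Base term: 4 March 1983 + 19 years → 4 March 2002.
Office Delay Adjustment: +351 days → 18 February 2003.
Applicant Delay Offset: −220 days → 13 July 2002.

July 13, 2002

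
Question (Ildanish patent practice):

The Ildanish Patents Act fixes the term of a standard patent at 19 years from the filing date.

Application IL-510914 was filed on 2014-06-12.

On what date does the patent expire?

Filing date + 19 years → 12 June 2033.

June 12, 2033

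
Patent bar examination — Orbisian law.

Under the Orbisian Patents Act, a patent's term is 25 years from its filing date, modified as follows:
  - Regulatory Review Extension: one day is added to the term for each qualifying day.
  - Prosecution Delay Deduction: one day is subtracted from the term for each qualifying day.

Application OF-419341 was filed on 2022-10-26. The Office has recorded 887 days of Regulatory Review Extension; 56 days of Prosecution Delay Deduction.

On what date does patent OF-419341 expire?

Base term: filing date + 25 years → 26 October 2047.
Regulatory Review Extension: +887 days → 31 March 2050.
Prosecution Delay Deduction: −56 days → 3 February 2050.

February 3, 2050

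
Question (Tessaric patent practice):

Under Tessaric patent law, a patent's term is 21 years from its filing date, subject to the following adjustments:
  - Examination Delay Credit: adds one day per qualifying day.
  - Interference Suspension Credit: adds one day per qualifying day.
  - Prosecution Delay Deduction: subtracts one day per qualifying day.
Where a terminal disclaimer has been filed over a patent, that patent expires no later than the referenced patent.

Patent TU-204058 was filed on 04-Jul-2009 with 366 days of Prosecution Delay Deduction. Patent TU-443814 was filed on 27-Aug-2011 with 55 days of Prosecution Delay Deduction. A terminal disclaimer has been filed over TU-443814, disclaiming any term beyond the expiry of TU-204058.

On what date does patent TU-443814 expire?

Natural term of TU-443814:
  Base: filing + 21 years → 27 August 2032.
  Prosecution Delay Deduction: −55 days → 3 July 2032.
Expiry of referenced patent TU-204058:
  Base: filing + 21 years → 4 July 2030.
  Prosecution Delay Deduction: −366 days → 3 July 2029.
Terminal disclaimer: TU-443814 expires on the earlier of 3 July 2032 and 3 July 2029.

July 3, 2029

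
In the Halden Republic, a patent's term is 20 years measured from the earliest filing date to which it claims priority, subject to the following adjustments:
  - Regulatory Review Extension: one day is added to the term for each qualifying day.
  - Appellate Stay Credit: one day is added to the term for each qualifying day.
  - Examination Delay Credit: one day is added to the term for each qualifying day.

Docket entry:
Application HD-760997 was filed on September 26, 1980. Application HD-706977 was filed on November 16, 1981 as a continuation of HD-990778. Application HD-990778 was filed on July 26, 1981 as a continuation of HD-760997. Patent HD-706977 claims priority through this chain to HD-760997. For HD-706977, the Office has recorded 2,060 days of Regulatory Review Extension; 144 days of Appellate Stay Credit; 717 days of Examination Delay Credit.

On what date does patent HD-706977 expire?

September 25, 2008

Earliest priority filing: 26 September 1980.
Base term: 26 September 1980 + 20 years → 26 September 2000.
Regulatory Review Extension: +2060 days → 18 May 2006.
Appellate Stay Credit: +144 days → 9 October 2006.
Examination Delay Credit: +717 days → 25 September 2008.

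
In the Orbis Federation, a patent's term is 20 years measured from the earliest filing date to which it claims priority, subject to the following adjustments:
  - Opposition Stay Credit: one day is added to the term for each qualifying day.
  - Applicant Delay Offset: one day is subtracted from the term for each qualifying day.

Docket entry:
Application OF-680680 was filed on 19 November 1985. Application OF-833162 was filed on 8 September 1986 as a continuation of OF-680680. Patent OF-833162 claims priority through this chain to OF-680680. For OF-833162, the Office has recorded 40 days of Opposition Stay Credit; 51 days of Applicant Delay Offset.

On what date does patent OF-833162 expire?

November 8, 2005

Earliest priority filing: 19 November 1985.
Base term: 19 November 1985 + 20 years → 19 November 2005.
Opposition Stay Credit: +40 days → 29 December 2005.
Applicant Delay Offset: −51 days → 8 November 2005.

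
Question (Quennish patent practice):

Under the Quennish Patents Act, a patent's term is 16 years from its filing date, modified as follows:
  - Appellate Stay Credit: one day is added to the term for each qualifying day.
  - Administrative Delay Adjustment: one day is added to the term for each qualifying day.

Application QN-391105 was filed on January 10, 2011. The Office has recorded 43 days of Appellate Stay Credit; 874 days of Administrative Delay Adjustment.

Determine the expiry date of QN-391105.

Base term: filing date + 16 years → 10 January 2027.
Appellate Stay Credit: +43 days → 22 February 2027.
Administrative Delay Adjustment: +874 days → 15 July 2029.

July 15, 2029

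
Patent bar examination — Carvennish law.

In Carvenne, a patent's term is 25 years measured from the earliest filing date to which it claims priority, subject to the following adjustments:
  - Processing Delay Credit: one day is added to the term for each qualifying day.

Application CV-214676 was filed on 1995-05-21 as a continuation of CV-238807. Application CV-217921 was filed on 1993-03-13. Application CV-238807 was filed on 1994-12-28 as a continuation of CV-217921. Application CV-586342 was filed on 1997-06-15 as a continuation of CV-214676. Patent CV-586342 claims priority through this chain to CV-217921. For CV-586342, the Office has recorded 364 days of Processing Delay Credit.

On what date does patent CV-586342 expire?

March 12, 2019

Earliest priority filing: 13 March 1993.
Base term: 13 March 1993 + 25 years → 13 March 2018.
Processing Delay Credit: +364 days → 12 March 2019.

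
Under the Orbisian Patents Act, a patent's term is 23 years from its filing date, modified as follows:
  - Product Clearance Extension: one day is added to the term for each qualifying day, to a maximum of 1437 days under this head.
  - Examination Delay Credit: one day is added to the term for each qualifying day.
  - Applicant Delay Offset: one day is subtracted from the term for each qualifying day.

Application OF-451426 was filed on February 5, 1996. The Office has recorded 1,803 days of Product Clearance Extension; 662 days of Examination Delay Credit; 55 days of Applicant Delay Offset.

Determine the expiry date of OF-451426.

September 10, 2024

Base term: filing date + 23 years → 5 February 2019.
Product Clearance Extension: 1803 days claimed exceeds the 1437-day cap, so +1437 days → 12 January 2023.
Examination Delay Credit: +662 days → 4 November 2024.
Applicant Delay Offset: −55 days → 10 September 2024.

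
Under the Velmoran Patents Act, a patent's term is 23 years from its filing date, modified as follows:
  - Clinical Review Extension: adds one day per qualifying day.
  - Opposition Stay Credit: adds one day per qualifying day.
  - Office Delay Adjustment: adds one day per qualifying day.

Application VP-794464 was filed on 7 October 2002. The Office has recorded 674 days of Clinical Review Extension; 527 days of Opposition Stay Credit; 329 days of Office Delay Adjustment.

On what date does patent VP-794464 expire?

Base term: filing date + 23 years → 7 October 2025.
Clinical Review Extension: +674 days → 12 August 2027.
Opposition Stay Credit: +527 days → 20 January 2029.
Office Delay Adjustment: +329 days → 15 December 2029.

2029-12-15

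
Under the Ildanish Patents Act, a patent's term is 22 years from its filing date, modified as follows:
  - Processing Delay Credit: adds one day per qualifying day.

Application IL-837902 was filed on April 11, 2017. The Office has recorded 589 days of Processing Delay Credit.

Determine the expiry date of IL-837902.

Base term: filing date + 22 years → 11 April 2039.
Processing Delay Credit: +589 days → 20 November 2040.

2040-11-20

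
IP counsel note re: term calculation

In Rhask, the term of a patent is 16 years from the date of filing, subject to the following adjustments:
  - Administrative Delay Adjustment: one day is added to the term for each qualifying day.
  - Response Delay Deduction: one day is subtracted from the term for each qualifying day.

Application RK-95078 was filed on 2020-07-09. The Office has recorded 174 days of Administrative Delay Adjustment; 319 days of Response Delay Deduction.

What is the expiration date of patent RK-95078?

Base term: filing date + 16 years → 9 July 2036.
Administrative Delay Adjustment: +174 days → 30 December 2036.
Response Delay Deduction: −319 days → 15 February 2036.

2036-02-15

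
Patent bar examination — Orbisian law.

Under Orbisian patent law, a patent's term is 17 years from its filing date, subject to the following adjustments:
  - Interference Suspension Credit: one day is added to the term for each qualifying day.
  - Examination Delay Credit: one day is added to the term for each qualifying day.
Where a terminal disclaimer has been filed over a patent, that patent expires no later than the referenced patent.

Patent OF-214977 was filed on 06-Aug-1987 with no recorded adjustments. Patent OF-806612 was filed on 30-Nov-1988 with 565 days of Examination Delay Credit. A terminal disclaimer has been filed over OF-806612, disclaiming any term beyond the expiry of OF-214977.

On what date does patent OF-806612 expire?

2004-08-06

Natural term of OF-806612:
  Base: filing + 17 years → 30 November 2005.
  Examination Delay Credit: +565 days → 18 June 2007.
Expiry of referenced patent OF-214977:
  Base: filing + 17 years → 6 August 2004.
Terminal disclaimer: OF-806612 expires on the earlier of 18 June 2007 and 6 August 2004.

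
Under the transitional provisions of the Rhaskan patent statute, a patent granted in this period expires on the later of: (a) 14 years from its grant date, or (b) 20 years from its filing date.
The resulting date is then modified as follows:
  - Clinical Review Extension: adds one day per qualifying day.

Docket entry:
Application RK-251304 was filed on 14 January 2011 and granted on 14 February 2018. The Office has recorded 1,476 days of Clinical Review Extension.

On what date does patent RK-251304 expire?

February 29, 2036

(a) grant + 14 years → 14 February 2032.
(b) filing + 20 years → 14 January 2031.
Later of the two: 14 February 2032.
Clinical Review Extension: +1476 days → 29 February 2036.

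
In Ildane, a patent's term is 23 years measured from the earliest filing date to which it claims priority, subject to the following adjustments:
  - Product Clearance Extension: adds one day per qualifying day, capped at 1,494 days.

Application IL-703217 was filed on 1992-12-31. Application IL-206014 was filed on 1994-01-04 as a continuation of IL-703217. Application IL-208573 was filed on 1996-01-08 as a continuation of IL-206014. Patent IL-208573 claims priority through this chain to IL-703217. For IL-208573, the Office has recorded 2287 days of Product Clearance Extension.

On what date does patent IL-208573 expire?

Earliest priority filing: 31 December 1992.
Base term: 31 December 1992 + 23 years → 31 December 2015.
Product Clearance Extension: 2287 days claimed exceeds the 1494-day cap, so +1494 days → 2 February 2020.

February 2, 2020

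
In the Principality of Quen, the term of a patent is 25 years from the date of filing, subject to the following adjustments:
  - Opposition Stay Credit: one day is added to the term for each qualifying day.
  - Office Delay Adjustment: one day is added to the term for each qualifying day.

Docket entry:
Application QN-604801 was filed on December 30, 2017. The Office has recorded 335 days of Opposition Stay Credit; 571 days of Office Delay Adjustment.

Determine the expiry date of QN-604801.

June 23, 2045

Base term: filing date + 25 years → 30 December 2042.
Opposition Stay Credit: +335 days → 30 November 2043.
Office Delay Adjustment: +571 days → 23 June 2045.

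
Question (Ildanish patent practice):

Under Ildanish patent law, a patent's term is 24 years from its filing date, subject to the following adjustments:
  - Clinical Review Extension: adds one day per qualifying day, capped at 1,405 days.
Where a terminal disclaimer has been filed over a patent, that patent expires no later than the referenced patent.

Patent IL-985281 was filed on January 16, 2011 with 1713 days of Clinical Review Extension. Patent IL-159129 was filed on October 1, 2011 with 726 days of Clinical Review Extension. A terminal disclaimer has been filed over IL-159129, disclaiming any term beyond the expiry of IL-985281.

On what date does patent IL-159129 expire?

2037-09-26

Natural term of IL-159129:
  Base: filing + 24 years → 1 October 2035.
  Clinical Review Extension: 726 days (within the 1405-day cap) → +726 days → 26 September 2037.
Expiry of referenced patent IL-985281:
  Base: filing + 24 years → 16 January 2035.
  Clinical Review Extension: 1713 days claimed exceeds the 1405-day cap, so +1405 days → 21 November 2038.
Terminal disclaimer: IL-159129 expires on the earlier of 26 September 2037 and 21 November 2038.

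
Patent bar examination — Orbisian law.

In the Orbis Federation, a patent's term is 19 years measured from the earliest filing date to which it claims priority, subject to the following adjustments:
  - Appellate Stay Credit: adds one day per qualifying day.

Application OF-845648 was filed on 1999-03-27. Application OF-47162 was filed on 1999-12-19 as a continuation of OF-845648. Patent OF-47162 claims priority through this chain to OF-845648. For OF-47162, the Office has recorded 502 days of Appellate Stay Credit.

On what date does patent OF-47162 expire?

August 11, 2019

Earliest priority filing: 27 March 1999.
Base term: 27 March 1999 + 19 years → 27 March 2018.
Appellate Stay Credit: +502 days → 11 August 2019.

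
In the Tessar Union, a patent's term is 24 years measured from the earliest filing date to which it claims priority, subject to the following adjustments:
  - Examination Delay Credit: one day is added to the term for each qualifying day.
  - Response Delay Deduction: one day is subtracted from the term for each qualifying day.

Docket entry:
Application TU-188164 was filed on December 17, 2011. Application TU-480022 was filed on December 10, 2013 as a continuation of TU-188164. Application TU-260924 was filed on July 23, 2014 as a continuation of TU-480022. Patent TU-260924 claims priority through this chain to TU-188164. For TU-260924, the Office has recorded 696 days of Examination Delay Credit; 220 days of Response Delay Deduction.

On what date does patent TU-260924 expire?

2037-04-06

Earliest priority filing: 17 December 2011.
Base term: 17 December 2011 + 24 years → 17 December 2035.
Examination Delay Credit: +696 days → 12 November 2037.
Response Delay Deduction: −220 days → 6 April 2037.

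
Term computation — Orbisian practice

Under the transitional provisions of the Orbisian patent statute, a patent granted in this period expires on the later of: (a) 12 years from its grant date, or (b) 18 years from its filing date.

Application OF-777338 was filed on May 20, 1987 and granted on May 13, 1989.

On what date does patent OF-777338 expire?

2005-05-20

(a) grant + 12 years → 13 May 2001.
(b) filing + 18 years → 20 May 2005.
Later of the two: 20 May 2005.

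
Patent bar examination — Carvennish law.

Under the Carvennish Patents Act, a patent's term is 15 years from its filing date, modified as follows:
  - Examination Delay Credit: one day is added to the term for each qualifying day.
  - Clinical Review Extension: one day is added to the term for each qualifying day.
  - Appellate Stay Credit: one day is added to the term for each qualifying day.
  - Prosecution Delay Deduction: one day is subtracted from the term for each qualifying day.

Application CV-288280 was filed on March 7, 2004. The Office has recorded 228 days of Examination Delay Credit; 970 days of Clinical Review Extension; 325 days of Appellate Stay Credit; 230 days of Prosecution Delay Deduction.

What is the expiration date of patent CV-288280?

Base term: filing date + 15 years → 7 March 2019.
Examination Delay Credit: +228 days → 21 October 2019.
Clinical Review Extension: +970 days → 17 June 2022.
Appellate Stay Credit: +325 days → 8 May 2023.
Prosecution Delay Deduction: −230 days → 20 September 2022.

2022-09-20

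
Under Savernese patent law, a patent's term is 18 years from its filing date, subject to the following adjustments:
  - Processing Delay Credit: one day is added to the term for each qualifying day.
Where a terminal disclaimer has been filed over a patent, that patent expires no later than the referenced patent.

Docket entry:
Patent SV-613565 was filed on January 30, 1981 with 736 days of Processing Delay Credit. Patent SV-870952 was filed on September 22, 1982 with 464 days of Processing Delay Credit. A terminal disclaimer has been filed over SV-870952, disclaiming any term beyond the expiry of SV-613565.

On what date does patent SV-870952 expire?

2001-02-04

Natural term of SV-870952:
  Base: filing + 18 years → 22 September 2000.
  Processing Delay Credit: +464 days → 30 December 2001.
Expiry of referenced patent SV-613565:
  Base: filing + 18 years → 30 January 1999.
  Processing Delay Credit: +736 days → 4 February 2001.
Terminal disclaimer: SV-870952 expires on the earlier of 30 December 2001 and 4 February 2001.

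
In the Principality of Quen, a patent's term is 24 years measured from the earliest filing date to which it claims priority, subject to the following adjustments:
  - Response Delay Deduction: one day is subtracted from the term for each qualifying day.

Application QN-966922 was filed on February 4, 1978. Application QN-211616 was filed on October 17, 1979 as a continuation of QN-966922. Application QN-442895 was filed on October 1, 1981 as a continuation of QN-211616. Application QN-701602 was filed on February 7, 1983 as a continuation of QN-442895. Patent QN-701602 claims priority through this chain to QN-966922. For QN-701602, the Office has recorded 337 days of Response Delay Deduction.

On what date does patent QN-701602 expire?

March 4, 2001

Earliest priority filing: 4 February 1978.
Base term: 4 February 1978 + 24 years → 4 February 2002.
Response Delay Deduction: −337 days → 4 March 2001.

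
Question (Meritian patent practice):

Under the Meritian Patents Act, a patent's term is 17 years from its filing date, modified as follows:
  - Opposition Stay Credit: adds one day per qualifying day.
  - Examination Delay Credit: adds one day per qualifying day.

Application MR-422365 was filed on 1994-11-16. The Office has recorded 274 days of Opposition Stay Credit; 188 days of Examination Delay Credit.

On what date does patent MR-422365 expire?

February 20, 2013

Base term: filing date + 17 years → 16 November 2011.
Opposition Stay Credit: +274 days → 16 August 2012.
Examination Delay Credit: +188 days → 20 February 2013.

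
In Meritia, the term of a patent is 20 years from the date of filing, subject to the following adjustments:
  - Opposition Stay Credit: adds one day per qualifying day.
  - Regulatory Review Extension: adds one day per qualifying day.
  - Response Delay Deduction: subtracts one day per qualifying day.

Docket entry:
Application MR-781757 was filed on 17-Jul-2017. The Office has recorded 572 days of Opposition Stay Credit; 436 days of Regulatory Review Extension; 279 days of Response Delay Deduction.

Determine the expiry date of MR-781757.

Base term: filing date + 20 years → 17 July 2037.
Opposition Stay Credit: +572 days → 9 February 2039.
Regulatory Review Extension: +436 days → 20 April 2040.
Response Delay Deduction: −279 days → 16 July 2039.

2039-07-16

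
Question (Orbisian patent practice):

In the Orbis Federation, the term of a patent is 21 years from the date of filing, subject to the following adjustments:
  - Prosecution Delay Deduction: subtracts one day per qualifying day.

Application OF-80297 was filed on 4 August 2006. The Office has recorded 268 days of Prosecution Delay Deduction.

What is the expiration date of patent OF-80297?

November 9, 2026

Base term: filing date + 21 years → 4 August 2027.
Prosecution Delay Deduction: −268 days → 9 November 2026.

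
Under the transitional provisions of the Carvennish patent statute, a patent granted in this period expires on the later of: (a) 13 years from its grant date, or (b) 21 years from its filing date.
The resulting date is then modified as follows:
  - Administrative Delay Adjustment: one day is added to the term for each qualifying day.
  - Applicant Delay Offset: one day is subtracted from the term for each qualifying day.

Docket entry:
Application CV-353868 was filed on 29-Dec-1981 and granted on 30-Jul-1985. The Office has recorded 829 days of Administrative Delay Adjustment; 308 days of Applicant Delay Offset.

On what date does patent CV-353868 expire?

(a) grant + 13 years → 30 July 1998.
(b) filing + 21 years → 29 December 2002.
Later of the two: 29 December 2002.
Administrative Delay Adjustment: +829 days → 6 April 2005.
Applicant Delay Offset: −308 days → 2 June 2004.

2004-06-02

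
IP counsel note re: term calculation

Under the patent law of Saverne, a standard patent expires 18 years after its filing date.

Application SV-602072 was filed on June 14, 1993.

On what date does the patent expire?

Filing date + 18 years → 14 June 2011.

June 14, 2011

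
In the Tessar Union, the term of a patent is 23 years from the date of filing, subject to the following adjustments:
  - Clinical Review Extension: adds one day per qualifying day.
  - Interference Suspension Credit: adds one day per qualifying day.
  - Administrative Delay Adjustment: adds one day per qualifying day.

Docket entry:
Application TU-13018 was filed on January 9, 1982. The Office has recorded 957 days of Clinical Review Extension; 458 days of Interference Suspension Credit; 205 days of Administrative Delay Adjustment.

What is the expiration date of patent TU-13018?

Base term: filing date + 23 years → 9 January 2005.
Clinical Review Extension: +957 days → 24 August 2007.
Interference Suspension Credit: +458 days → 24 November 2008.
Administrative Delay Adjustment: +205 days → 17 June 2009.

2009-06-17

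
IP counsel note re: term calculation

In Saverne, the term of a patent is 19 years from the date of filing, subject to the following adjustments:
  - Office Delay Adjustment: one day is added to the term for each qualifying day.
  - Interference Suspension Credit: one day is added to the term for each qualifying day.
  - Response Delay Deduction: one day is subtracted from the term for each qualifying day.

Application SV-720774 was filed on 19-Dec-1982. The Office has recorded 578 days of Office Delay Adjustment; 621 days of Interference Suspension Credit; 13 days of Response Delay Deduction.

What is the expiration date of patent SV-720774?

Base term: filing date + 19 years → 19 December 2001.
Office Delay Adjustment: +578 days → 20 July 2003.
Interference Suspension Credit: +621 days → 1 April 2005.
Response Delay Deduction: −13 days → 19 March 2005.

March 19, 2005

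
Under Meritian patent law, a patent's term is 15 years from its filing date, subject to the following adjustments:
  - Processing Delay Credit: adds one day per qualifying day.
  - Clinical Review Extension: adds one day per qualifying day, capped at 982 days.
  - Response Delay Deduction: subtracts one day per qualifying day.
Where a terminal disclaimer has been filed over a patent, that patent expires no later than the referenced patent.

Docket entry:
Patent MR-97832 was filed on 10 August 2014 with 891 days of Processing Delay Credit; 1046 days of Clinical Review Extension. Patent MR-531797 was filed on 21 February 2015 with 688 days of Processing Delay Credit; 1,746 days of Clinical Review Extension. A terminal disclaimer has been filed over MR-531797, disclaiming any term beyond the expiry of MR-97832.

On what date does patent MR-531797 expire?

Natural term of MR-531797:
  Base: filing + 15 years → 21 February 2030.
  Processing Delay Credit: +688 days → 10 January 2032.
  Clinical Review Extension: 1746 days claimed exceeds the 982-day cap, so +982 days → 18 September 2034.
Expiry of referenced patent MR-97832:
  Base: filing + 15 years → 10 August 2029.
  Processing Delay Credit: +891 days → 18 January 2032.
  Clinical Review Extension: 1046 days claimed exceeds the 982-day cap, so +982 days → 26 September 2034.
Terminal disclaimer: MR-531797 expires on the earlier of 18 September 2034 and 26 September 2034.

September 18, 2034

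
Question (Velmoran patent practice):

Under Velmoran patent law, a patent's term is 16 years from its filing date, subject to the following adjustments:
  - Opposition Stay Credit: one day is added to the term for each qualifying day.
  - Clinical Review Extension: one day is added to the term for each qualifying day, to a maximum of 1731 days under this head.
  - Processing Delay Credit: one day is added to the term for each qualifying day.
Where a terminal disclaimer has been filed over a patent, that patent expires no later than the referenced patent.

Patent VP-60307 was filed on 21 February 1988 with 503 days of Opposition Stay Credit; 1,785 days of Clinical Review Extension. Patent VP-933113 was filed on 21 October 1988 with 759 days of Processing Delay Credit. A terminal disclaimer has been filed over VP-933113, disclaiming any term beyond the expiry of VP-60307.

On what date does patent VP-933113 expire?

Natural term of VP-933113:
  Base: filing + 16 years → 21 October 2004.
  Processing Delay Credit: +759 days → 19 November 2006.
Expiry of referenced patent VP-60307:
  Base: filing + 16 years → 21 February 2004.
  Opposition Stay Credit: +503 days → 8 July 2005.
  Clinical Review Extension: 1785 days claimed exceeds the 1731-day cap, so +1731 days → 4 April 2010.
Terminal disclaimer: VP-933113 expires on the earlier of 19 November 2006 and 4 April 2010.

2006-11-19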